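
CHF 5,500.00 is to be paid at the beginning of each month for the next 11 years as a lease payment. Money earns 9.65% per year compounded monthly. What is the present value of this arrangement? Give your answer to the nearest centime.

CHF 449,921.42

This is an annuity due: 132 payments of CHF 5,500.00 at the beginning of each month.
Periodic rate r = 0.0965/12 per month; n is counted in months.
PV = PMT × [(1 − (1+r)^−n)/r] × (1+r) = 5,500 × [1 − (1+r)^−132] / r × (1+r) = CHF 449,921.42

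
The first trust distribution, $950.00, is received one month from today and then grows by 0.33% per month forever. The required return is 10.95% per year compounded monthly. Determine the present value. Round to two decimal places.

Periodic rate r = 0.1095/12 per month.
Growing perpetuity (Gordon): PV = PMT₁ / (r − g) = 950 / (r − 0.0033) = $163,090.13.

$163,090.13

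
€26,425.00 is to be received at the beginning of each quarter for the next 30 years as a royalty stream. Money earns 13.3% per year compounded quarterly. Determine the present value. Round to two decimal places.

This is an annuity due: 120 payments of €26,425.00 at the beginning of each quarter.
Periodic rate r = 0.133/4 per quarter; n is counted in quarters.
PV = PMT × [(1 − (1+r)^−n)/r] × (1+r) = 26,425 × [1 − (1+r)^−120] / r × (1+r) = €804,951.99

€804,951.99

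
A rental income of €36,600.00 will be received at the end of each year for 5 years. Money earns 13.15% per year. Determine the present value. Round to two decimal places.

€128,260.92

This is an ordinary annuity: 5 payments of €36,600.00 at the end of each year.
Periodic rate r = 0.1315 per year.
PV = PMT × [(1 − (1+r)^−n)/r] = 36,600 × [1 − (1+r)^−5] / r = €128,260.92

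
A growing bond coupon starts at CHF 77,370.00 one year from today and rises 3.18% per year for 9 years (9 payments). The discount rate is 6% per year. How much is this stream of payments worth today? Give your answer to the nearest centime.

CHF 591,180.20

Periodic rate r = 0.06 per year.
Growing ordinary annuity: PV = PMT₁ × [1 − ((1+g)/(1+r))^n] / (r − g) = 77,370 × [1 − ((1+0.0318)/(1+r))^9] / (r − 0.0318) = CHF 591,180.20.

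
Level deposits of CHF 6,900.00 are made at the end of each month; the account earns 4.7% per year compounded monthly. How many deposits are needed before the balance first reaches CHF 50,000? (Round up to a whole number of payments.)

Periodic rate r = 0.047/12 per month; n is counted in months.
Ordinary annuity FV: 50,000 = 6,900 × [((1+r)^n − 1)/r].
(1+r)^n = 1 + 50,000 × r / 6,900, so n = ln(1 + 50,000·r/6,900) / ln(1+r) = 7.16.
Round up to a whole number of payments: n = 8.

8 payments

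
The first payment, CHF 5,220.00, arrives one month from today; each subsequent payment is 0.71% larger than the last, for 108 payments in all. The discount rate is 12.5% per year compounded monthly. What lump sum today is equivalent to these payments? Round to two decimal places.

CHF 470,413.63

Periodic rate r = 0.125/12 per month; n is counted in months.
Growing ordinary annuity: PV = PMT₁ × [1 − ((1+g)/(1+r))^n] / (r − g) = 5,220 × [1 − ((1+0.0071)/(1+r))^108] / (r − 0.0071) = CHF 470,413.63.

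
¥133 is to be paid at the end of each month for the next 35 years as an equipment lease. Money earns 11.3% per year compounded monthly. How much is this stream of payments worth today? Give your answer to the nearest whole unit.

¥13,848

This is an ordinary annuity: 420 payments of ¥133 at the end of each month.
Periodic rate r = 0.113/12 per month; n is counted in months.
PV = PMT × [(1 − (1+r)^−n)/r] = 133 × [1 − (1+r)^−420] / r = ¥13,848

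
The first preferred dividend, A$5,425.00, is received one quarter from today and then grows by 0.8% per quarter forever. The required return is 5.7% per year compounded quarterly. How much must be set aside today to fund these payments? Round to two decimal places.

Periodic rate r = 0.057/4 per quarter.
Growing perpetuity (Gordon): PV = PMT₁ / (r − g) = 5,425 / (r − 0.008) = A$868,000.00.

A$868,000.00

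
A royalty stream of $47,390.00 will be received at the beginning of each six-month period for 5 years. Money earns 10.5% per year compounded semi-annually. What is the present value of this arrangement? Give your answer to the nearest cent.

$380,511.11

This is an annuity due: 10 payments of $47,390.00 at the beginning of each six-month period.
Periodic rate r = 0.105/2 per half-year; n is counted in half-years.
PV = PMT × [(1 − (1+r)^−n)/r] × (1+r) = 47,390 × [1 − (1+r)^−10] / r × (1+r) = $380,511.11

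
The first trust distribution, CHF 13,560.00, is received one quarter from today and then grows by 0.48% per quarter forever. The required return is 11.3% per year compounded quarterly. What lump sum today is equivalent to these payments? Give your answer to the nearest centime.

CHF 578,251.60

Periodic rate r = 0.113/4 per quarter.
Growing perpetuity (Gordon): PV = PMT₁ / (r − g) = 13,560 / (r − 0.0048) = CHF 578,251.60.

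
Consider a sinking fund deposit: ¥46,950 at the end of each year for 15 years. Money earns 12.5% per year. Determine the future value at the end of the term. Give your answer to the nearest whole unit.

¥1,822,328

This is an ordinary annuity: 15 deposits of ¥46,950 at the end of each year.
Periodic rate r = 0.125 per year.
FV = PMT × [((1+r)^n − 1)/r] = 46,950 × [(1+r)^15 − 1] / r = ¥1,822,328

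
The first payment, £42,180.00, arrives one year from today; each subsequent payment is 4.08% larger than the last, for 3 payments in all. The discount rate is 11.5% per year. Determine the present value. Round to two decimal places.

Periodic rate r = 0.115 per year.
Growing ordinary annuity: PV = PMT₁ × [1 − ((1+g)/(1+r))^n] / (r − g) = 42,180 × [1 − ((1+0.0408)/(1+r))^3] / (r − 0.0408) = £106,103.97.

£106,103.97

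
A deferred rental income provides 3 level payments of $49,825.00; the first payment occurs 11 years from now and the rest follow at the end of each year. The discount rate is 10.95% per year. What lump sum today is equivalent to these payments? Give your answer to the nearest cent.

Ordinary annuity of 3 payments, first payment at period 11.
Periodic rate r = 0.1095 per year.
The ordinary-annuity PV formula values the stream one period before the first payment (period 10); discount that back 10 periods:
PV₀ = 49,825 × [1 − (1+r)^−3] / r × (1+r)^−10 = $43,112.43

$43,112.43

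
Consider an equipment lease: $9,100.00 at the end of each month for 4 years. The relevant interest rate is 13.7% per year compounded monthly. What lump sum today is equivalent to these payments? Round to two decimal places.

This is an ordinary annuity: 48 payments of $9,100.00 at the end of each month.
Periodic rate r = 0.137/12 per month; n is counted in months.
PV = PMT × [(1 − (1+r)^−n)/r] = 9,100 × [1 − (1+r)^−48] / r = $334,851.51

$334,851.51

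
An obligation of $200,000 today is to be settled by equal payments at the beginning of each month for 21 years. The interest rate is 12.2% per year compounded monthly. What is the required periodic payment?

Level annuity due; solve PV = PMT × [(1 − (1+r)^−n)/r] × (1+r) for PMT.
Periodic rate r = 0.122/12 per month; n is counted in months.
With n = 252: PMT = 200,000 / ([(1 − (1+r)^−n)/r] × (1+r)) = $2,183.52

$2,183.52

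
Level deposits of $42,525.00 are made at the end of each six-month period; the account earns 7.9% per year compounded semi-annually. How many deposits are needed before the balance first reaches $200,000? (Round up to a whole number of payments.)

5 payments

Periodic rate r = 0.079/2 per half-year; n is counted in half-years.
Ordinary annuity FV: 200,000 = 42,525 × [((1+r)^n − 1)/r].
(1+r)^n = 1 + 200,000 × r / 42,525, so n = ln(1 + 200,000·r/42,525) / ln(1+r) = 4.40.
Round up to a whole number of payments: n = 5.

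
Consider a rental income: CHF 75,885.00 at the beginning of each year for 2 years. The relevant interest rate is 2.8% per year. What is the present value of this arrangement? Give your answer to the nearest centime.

CHF 149,703.09

This is an annuity due: 2 payments of CHF 75,885.00 at the beginning of each year.
Periodic rate r = 0.028 per year.
PV = PMT × [(1 − (1+r)^−n)/r] × (1+r) = 75,885 × [1 − (1+r)^−2] / r × (1+r) = CHF 149,703.09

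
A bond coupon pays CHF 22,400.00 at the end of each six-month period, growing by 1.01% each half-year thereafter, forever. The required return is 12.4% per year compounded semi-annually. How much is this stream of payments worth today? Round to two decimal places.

CHF 431,599.23

Periodic rate r = 0.124/2 per half-year.
Growing perpetuity (Gordon): PV = PMT₁ / (r − g) = 22,400 / (r − 0.0101) = CHF 431,599.23.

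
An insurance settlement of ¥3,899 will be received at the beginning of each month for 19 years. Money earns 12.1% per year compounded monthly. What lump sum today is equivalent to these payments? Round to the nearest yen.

¥350,925

This is an annuity due: 228 payments of ¥3,899 at the beginning of each month.
Periodic rate r = 0.121/12 per month; n is counted in months.
PV = PMT × [(1 − (1+r)^−n)/r] × (1+r) = 3,899 × [1 − (1+r)^−228] / r × (1+r) = ¥350,925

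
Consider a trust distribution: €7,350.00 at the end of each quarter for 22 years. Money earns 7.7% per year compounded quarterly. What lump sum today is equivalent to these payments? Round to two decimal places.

€310,507.72

This is an ordinary annuity: 88 payments of €7,350.00 at the end of each quarter.
Periodic rate r = 0.077/4 per quarter; n is counted in quarters.
PV = PMT × [(1 − (1+r)^−n)/r] = 7,350 × [1 − (1+r)^−88] / r = €310,507.72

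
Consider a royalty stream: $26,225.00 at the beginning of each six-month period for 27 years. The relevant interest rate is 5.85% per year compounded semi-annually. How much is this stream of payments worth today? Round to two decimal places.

$728,277.71

This is an annuity due: 54 payments of $26,225.00 at the beginning of each six-month period.
Periodic rate r = 0.0585/2 per half-year; n is counted in half-years.
PV = PMT × [(1 − (1+r)^−n)/r] × (1+r) = 26,225 × [1 − (1+r)^−54] / r × (1+r) = $728,277.71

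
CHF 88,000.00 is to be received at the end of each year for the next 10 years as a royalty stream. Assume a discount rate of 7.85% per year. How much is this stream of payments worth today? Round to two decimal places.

CHF 594,503.17

This is an ordinary annuity: 10 payments of CHF 88,000.00 at the end of each year.
Periodic rate r = 0.0785 per year.
PV = PMT × [(1 − (1+r)^−n)/r] = 88,000 × [1 − (1+r)^−10] / r = CHF 594,503.17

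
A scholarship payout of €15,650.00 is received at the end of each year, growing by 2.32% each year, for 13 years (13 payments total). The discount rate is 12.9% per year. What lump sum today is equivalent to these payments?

€106,758.81

Periodic rate r = 0.129 per year.
Growing ordinary annuity: PV = PMT₁ × [1 − ((1+g)/(1+r))^n] / (r − g) = 15,650 × [1 − ((1+0.0232)/(1+r))^13] / (r − 0.0232) = €106,758.81.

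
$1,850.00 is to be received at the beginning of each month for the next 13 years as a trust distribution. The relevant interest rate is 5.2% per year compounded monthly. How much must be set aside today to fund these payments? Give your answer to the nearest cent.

$210,359.97

This is an annuity due: 156 payments of $1,850.00 at the beginning of each month.
Periodic rate r = 0.052/12 per month; n is counted in months.
PV = PMT × [(1 − (1+r)^−n)/r] × (1+r) = 1,850 × [1 − (1+r)^−156] / r × (1+r) = $210,359.97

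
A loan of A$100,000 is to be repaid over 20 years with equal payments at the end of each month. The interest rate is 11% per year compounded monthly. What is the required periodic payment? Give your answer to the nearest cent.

A$1,032.19

Level ordinary annuity; solve PV = PMT × [(1 − (1+r)^−n)/r] for PMT.
Periodic rate r = 0.11/12 per month; n is counted in months.
With n = 240: PMT = 100,000 / ([(1 − (1+r)^−n)/r]) = A$1,032.19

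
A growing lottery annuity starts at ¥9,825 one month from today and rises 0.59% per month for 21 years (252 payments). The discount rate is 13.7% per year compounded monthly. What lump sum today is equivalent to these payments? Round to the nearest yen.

Periodic rate r = 0.137/12 per month; n is counted in months.
Growing ordinary annuity: PV = PMT₁ × [1 − ((1+g)/(1+r))^n] / (r − g) = 9,825 × [1 − ((1+0.0059)/(1+r))^252] / (r − 0.0059) = ¥1,332,138.

¥1,332,138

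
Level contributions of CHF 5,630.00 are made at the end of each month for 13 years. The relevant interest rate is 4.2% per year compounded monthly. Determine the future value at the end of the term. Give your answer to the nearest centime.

This is an ordinary annuity: 156 deposits of CHF 5,630.00 at the end of each month.
Periodic rate r = 0.042/12 per month; n is counted in months.
FV = PMT × [((1+r)^n − 1)/r] = 5,630 × [(1+r)^156 − 1] / r = CHF 1,165,713.96

CHF 1,165,713.96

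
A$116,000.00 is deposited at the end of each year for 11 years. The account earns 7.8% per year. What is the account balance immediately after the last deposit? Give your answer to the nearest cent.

A$1,910,401.02

This is an ordinary annuity: 11 deposits of A$116,000.00 at the end of each year.
Periodic rate r = 0.078 per year.
FV = PMT × [((1+r)^n − 1)/r] = 116,000 × [(1+r)^11 − 1] / r = A$1,910,401.02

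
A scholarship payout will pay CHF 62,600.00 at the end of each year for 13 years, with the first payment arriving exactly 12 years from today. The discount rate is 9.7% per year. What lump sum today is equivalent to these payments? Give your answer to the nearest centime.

CHF 163,134.26

Ordinary annuity of 13 payments, first payment at period 12.
Periodic rate r = 0.097 per year.
The ordinary-annuity PV formula values the stream one period before the first payment (period 11); discount that back 11 periods:
PV₀ = 62,600 × [1 − (1+r)^−13] / r × (1+r)^−11 = CHF 163,134.26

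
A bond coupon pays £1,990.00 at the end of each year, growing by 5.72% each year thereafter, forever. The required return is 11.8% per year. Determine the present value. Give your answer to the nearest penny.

Periodic rate r = 0.118 per year.
Growing perpetuity (Gordon): PV = PMT₁ / (r − g) = 1,990 / (r − 0.0572) = £32,730.26.

£32,730.26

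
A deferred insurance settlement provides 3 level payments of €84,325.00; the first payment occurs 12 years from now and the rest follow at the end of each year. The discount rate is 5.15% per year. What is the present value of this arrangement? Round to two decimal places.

€131,802.00

Ordinary annuity of 3 payments, first payment at period 12.
Periodic rate r = 0.0515 per year.
The ordinary-annuity PV formula values the stream one period before the first payment (period 11); discount that back 11 periods:
PV₀ = 84,325 × [1 − (1+r)^−3] / r × (1+r)^−11 = €131,802.00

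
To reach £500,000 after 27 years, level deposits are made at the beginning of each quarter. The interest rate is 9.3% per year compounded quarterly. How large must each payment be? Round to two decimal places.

£1,035.80

Level annuity due; solve FV = PMT × [((1+r)^n − 1)/r] × (1+r) for PMT.
Periodic rate r = 0.093/4 per quarter; n is counted in quarters.
With n = 108: PMT = 500,000 / ([((1+r)^n − 1)/r] × (1+r)) = £1,035.80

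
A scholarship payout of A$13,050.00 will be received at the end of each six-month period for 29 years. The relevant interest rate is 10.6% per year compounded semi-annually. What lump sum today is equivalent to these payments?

This is an ordinary annuity: 58 payments of A$13,050.00 at the end of each six-month period.
Periodic rate r = 0.106/2 per half-year; n is counted in half-years.
PV = PMT × [(1 − (1+r)^−n)/r] = 13,050 × [1 − (1+r)^−58] / r = A$233,909.86

A$233,909.86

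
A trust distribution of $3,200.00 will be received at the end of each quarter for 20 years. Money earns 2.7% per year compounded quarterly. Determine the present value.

$197,306.54

This is an ordinary annuity: 80 payments of $3,200.00 at the end of each quarter.
Periodic rate r = 0.027/4 per quarter; n is counted in quarters.
PV = PMT × [(1 − (1+r)^−n)/r] = 3,200 × [1 − (1+r)^−80] / r = $197,306.54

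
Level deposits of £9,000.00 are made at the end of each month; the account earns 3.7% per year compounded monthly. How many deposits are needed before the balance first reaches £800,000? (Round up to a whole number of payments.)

79 payments

Periodic rate r = 0.037/12 per month; n is counted in months.
Ordinary annuity FV: 800,000 = 9,000 × [((1+r)^n − 1)/r].
(1+r)^n = 1 + 800,000 × r / 9,000, so n = ln(1 + 800,000·r/9,000) / ln(1+r) = 78.68.
Round up to a whole number of payments: n = 79.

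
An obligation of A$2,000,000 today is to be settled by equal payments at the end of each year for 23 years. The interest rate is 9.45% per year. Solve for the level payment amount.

A$216,080.23

Level ordinary annuity; solve PV = PMT × [(1 − (1+r)^−n)/r] for PMT.
Periodic rate r = 0.0945 per year.
With n = 23: PMT = 2,000,000 / ([(1 − (1+r)^−n)/r]) = A$216,080.23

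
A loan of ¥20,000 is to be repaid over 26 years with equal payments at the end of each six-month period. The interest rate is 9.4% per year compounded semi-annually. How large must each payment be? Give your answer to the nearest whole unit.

¥1,035

Level ordinary annuity; solve PV = PMT × [(1 − (1+r)^−n)/r] for PMT.
Periodic rate r = 0.094/2 per half-year; n is counted in half-years.
With n = 52: PMT = 20,000 / ([(1 − (1+r)^−n)/r]) = ¥1,035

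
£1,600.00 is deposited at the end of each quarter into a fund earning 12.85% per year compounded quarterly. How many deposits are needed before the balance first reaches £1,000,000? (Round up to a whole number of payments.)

97 payments

Periodic rate r = 0.1285/4 per quarter; n is counted in quarters.
Ordinary annuity FV: 1,000,000 = 1,600 × [((1+r)^n − 1)/r].
(1+r)^n = 1 + 1,000,000 × r / 1,600, so n = ln(1 + 1,000,000·r/1,600) / ln(1+r) = 96.40.
Round up to a whole number of payments: n = 97.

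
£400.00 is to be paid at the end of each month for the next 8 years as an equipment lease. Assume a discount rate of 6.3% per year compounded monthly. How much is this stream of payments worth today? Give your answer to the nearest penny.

£30,102.37

This is an ordinary annuity: 96 payments of £400.00 at the end of each month.
Periodic rate r = 0.063/12 per month; n is counted in months.
PV = PMT × [(1 − (1+r)^−n)/r] = 400 × [1 − (1+r)^−96] / r = £30,102.37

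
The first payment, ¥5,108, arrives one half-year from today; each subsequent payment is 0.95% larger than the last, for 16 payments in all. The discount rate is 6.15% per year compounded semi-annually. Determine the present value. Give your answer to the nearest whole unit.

Periodic rate r = 0.0615/2 per half-year; n is counted in half-years.
Growing ordinary annuity: PV = PMT₁ × [1 − ((1+g)/(1+r))^n] / (r − g) = 5,108 × [1 − ((1+0.0095)/(1+r))^16] / (r − 0.0095) = ¥68,134.

¥68,134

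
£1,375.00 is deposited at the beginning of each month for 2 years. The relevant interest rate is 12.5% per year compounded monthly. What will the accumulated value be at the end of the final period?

£37,660.58

This is an annuity due: 24 deposits of £1,375.00 at the beginning of each month.
Periodic rate r = 0.125/12 per month; n is counted in months.
FV = PMT × [((1+r)^n − 1)/r] × (1+r) = 1,375 × [(1+r)^24 − 1] / r × (1+r) = £37,660.58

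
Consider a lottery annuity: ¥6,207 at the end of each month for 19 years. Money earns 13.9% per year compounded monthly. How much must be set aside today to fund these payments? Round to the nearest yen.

¥497,071

This is an ordinary annuity: 228 payments of ¥6,207 at the end of each month.
Periodic rate r = 0.139/12 per month; n is counted in months.
PV = PMT × [(1 − (1+r)^−n)/r] = 6,207 × [1 − (1+r)^−228] / r = ¥497,071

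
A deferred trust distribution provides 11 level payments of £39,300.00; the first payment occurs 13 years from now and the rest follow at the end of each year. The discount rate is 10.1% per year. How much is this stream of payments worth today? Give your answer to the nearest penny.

£80,081.32

Ordinary annuity of 11 payments, first payment at period 13.
Periodic rate r = 0.101 per year.
The ordinary-annuity PV formula values the stream one period before the first payment (period 12); discount that back 12 periods:
PV₀ = 39,300 × [1 − (1+r)^−11] / r × (1+r)^−12 = £80,081.32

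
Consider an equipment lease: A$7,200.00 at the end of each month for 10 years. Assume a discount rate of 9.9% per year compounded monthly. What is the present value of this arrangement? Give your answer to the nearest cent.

A$547,122.42

This is an ordinary annuity: 120 payments of A$7,200.00 at the end of each month.
Periodic rate r = 0.099/12 per month; n is counted in months.
PV = PMT × [(1 − (1+r)^−n)/r] = 7,200 × [1 − (1+r)^−120] / r = A$547,122.42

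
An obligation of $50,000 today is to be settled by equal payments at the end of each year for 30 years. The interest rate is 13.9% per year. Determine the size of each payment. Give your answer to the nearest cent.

$7,092.93

Level ordinary annuity; solve PV = PMT × [(1 − (1+r)^−n)/r] for PMT.
Periodic rate r = 0.139 per year.
With n = 30: PMT = 50,000 / ([(1 − (1+r)^−n)/r]) = $7,092.93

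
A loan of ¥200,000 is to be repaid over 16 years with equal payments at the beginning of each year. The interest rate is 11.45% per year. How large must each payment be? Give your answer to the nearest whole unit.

¥24,951

Level annuity due; solve PV = PMT × [(1 − (1+r)^−n)/r] × (1+r) for PMT.
Periodic rate r = 0.1145 per year.
With n = 16: PMT = 200,000 / ([(1 − (1+r)^−n)/r] × (1+r)) = ¥24,951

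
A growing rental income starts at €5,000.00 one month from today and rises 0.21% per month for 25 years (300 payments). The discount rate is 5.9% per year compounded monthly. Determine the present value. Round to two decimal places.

€1,010,364.52

Periodic rate r = 0.059/12 per month; n is counted in months.
Growing ordinary annuity: PV = PMT₁ × [1 − ((1+g)/(1+r))^n] / (r − g) = 5,000 × [1 − ((1+0.0021)/(1+r))^300] / (r − 0.0021) = €1,010,364.52.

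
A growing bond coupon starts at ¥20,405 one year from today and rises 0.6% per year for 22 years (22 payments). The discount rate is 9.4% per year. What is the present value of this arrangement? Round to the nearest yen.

¥195,229

Periodic rate r = 0.094 per year.
Growing ordinary annuity: PV = PMT₁ × [1 − ((1+g)/(1+r))^n] / (r − g) = 20,405 × [1 − ((1+0.006)/(1+r))^22] / (r − 0.006) = ¥195,229.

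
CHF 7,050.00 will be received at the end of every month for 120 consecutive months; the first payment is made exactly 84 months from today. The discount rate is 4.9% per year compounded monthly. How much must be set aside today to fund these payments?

CHF 476,132.94

Ordinary annuity of 120 payments, first payment at period 84.
Periodic rate r = 0.049/12 per month; n is counted in months.
The ordinary-annuity PV formula values the stream one period before the first payment (period 83); discount that back 83 periods:
PV₀ = 7,050 × [1 − (1+r)^−120] / r × (1+r)^−83 = CHF 476,132.94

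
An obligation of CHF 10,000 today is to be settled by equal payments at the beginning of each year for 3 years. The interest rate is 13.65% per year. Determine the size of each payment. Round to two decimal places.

Level annuity due; solve PV = PMT × [(1 − (1+r)^−n)/r] × (1+r) for PMT.
Periodic rate r = 0.1365 per year.
With n = 3: PMT = 10,000 / ([(1 − (1+r)^−n)/r] × (1+r)) = CHF 3,767.74

CHF 3,767.74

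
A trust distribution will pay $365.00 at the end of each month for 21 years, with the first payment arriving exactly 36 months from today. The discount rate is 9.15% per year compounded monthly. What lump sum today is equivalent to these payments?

$31,282.83

Ordinary annuity of 252 payments, first payment at period 36.
Periodic rate r = 0.0915/12 per month; n is counted in months.
The ordinary-annuity PV formula values the stream one period before the first payment (period 35); discount that back 35 periods:
PV₀ = 365 × [1 − (1+r)^−252] / r × (1+r)^−35 = $31,282.83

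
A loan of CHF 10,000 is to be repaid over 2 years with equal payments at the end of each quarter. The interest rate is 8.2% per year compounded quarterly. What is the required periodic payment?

CHF 1,368.04

Level ordinary annuity; solve PV = PMT × [(1 − (1+r)^−n)/r] for PMT.
Periodic rate r = 0.082/4 per quarter; n is counted in quarters.
With n = 8: PMT = 10,000 / ([(1 − (1+r)^−n)/r]) = CHF 1,368.04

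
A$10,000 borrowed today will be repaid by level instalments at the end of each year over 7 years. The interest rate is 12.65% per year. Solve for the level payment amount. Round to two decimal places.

A$2,236.53

Level ordinary annuity; solve PV = PMT × [(1 − (1+r)^−n)/r] for PMT.
Periodic rate r = 0.1265 per year.
With n = 7: PMT = 10,000 / ([(1 − (1+r)^−n)/r]) = A$2,236.53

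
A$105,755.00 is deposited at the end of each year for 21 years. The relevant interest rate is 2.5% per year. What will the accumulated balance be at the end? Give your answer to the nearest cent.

A$2,874,767.15

This is an ordinary annuity: 21 deposits of A$105,755.00 at the end of each year.
Periodic rate r = 0.025 per year.
FV = PMT × [((1+r)^n − 1)/r] = 105,755 × [(1+r)^21 − 1] / r = A$2,874,767.15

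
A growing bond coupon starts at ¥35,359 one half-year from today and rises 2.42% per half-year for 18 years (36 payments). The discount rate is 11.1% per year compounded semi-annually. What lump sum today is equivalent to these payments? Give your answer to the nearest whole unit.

¥747,463

Periodic rate r = 0.111/2 per half-year; n is counted in half-years.
Growing ordinary annuity: PV = PMT₁ × [1 − ((1+g)/(1+r))^n] / (r − g) = 35,359 × [1 − ((1+0.0242)/(1+r))^36] / (r − 0.0242) = ¥747,463.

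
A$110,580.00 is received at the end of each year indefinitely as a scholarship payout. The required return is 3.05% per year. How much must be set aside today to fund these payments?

A$3,625,573.77

Periodic rate r = 0.0305 per year.
Level perpetuity: PV = PMT / r = 110,580 / (0.0305) = A$3,625,573.77.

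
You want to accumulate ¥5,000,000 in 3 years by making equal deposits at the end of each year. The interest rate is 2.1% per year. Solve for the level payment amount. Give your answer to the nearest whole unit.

¥1,632,152

Level ordinary annuity; solve FV = PMT × [((1+r)^n − 1)/r] for PMT.
Periodic rate r = 0.021 per year.
With n = 3: PMT = 5,000,000 / ([((1+r)^n − 1)/r]) = ¥1,632,152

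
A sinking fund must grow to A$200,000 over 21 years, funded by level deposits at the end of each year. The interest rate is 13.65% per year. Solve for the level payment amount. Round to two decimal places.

A$1,994.47

Level ordinary annuity; solve FV = PMT × [((1+r)^n − 1)/r] for PMT.
Periodic rate r = 0.1365 per year.
With n = 21: PMT = 200,000 / ([((1+r)^n − 1)/r]) = A$1,994.47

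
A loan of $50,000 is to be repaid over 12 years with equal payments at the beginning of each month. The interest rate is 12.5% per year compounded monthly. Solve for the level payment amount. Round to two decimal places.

Level annuity due; solve PV = PMT × [(1 − (1+r)^−n)/r] × (1+r) for PMT.
Periodic rate r = 0.125/12 per month; n is counted in months.
With n = 144: PMT = 50,000 / ([(1 − (1+r)^−n)/r] × (1+r)) = $665.00

$665.00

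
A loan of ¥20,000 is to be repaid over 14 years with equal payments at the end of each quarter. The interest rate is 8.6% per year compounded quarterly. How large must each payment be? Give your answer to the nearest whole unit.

¥618

Level ordinary annuity; solve PV = PMT × [(1 − (1+r)^−n)/r] for PMT.
Periodic rate r = 0.086/4 per quarter; n is counted in quarters.
With n = 56: PMT = 20,000 / ([(1 − (1+r)^−n)/r]) = ¥618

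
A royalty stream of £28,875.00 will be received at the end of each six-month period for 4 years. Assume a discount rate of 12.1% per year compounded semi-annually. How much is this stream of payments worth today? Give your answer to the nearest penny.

This is an ordinary annuity: 8 payments of £28,875.00 at the end of each six-month period.
Periodic rate r = 0.121/2 per half-year; n is counted in half-years.
PV = PMT × [(1 − (1+r)^−n)/r] = 28,875 × [1 − (1+r)^−8] / r = £178,953.51

£178,953.51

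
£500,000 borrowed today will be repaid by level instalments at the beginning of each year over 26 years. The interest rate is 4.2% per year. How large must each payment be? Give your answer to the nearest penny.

£30,680.47

Level annuity due; solve PV = PMT × [(1 − (1+r)^−n)/r] × (1+r) for PMT.
Periodic rate r = 0.042 per year.
With n = 26: PMT = 500,000 / ([(1 − (1+r)^−n)/r] × (1+r)) = £30,680.47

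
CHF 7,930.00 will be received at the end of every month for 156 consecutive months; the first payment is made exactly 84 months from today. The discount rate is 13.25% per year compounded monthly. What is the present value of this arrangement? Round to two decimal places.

CHF 236,621.94

Ordinary annuity of 156 payments, first payment at period 84.
Periodic rate r = 0.1325/12 per month; n is counted in months.
The ordinary-annuity PV formula values the stream one period before the first payment (period 83); discount that back 83 periods:
PV₀ = 7,930 × [1 − (1+r)^−156] / r × (1+r)^−83 = CHF 236,621.94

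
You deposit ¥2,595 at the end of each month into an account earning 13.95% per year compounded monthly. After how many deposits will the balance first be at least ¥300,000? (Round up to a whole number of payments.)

Periodic rate r = 0.1395/12 per month; n is counted in months.
Ordinary annuity FV: 300,000 = 2,595 × [((1+r)^n − 1)/r].
(1+r)^n = 1 + 300,000 × r / 2,595, so n = ln(1 + 300,000·r/2,595) / ln(1+r) = 73.70.
Round up to a whole number of payments: n = 74.

74 payments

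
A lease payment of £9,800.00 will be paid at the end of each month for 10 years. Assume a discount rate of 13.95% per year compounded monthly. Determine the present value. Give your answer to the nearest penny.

£632,397.01

This is an ordinary annuity: 120 payments of £9,800.00 at the end of each month.
Periodic rate r = 0.1395/12 per month; n is counted in months.
PV = PMT × [(1 − (1+r)^−n)/r] = 9,800 × [1 − (1+r)^−120] / r = £632,397.01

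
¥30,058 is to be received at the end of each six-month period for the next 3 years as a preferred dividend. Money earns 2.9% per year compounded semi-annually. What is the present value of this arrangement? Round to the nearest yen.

¥171,538

This is an ordinary annuity: 6 payments of ¥30,058 at the end of each six-month period.
Periodic rate r = 0.029/2 per half-year; n is counted in half-years.
PV = PMT × [(1 − (1+r)^−n)/r] = 30,058 × [1 − (1+r)^−6] / r = ¥171,538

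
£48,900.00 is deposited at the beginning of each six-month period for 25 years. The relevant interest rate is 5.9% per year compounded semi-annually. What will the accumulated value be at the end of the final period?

£5,595,286.48

This is an annuity due: 50 deposits of £48,900.00 at the beginning of each six-month period.
Periodic rate r = 0.059/2 per half-year; n is counted in half-years.
FV = PMT × [((1+r)^n − 1)/r] × (1+r) = 48,900 × [(1+r)^50 − 1] / r × (1+r) = £5,595,286.48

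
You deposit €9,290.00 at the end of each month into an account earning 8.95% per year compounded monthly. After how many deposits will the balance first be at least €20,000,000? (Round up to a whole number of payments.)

Periodic rate r = 0.0895/12 per month; n is counted in months.
Ordinary annuity FV: 20,000,000 = 9,290 × [((1+r)^n − 1)/r].
(1+r)^n = 1 + 20,000,000 × r / 9,290, so n = ln(1 + 20,000,000·r/9,290) / ln(1+r) = 381.74.
Round up to a whole number of payments: n = 382.

382 payments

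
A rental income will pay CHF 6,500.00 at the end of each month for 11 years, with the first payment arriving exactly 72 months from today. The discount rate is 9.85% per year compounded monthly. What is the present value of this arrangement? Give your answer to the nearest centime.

Ordinary annuity of 132 payments, first payment at period 72.
Periodic rate r = 0.0985/12 per month; n is counted in months.
The ordinary-annuity PV formula values the stream one period before the first payment (period 71); discount that back 71 periods:
PV₀ = 6,500 × [1 − (1+r)^−132] / r × (1+r)^−71 = CHF 292,544.61

CHF 292,544.61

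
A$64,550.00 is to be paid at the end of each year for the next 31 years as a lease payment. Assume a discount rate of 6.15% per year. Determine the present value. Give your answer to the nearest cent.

This is an ordinary annuity: 31 payments of A$64,550.00 at the end of each year.
Periodic rate r = 0.0615 per year.
PV = PMT × [(1 − (1+r)^−n)/r] = 64,550 × [1 − (1+r)^−31] / r = A$884,586.95

A$884,586.95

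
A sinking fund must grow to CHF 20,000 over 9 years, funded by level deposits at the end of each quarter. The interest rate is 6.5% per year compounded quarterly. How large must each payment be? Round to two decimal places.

Level ordinary annuity; solve FV = PMT × [((1+r)^n − 1)/r] for PMT.
Periodic rate r = 0.065/4 per quarter; n is counted in quarters.
With n = 36: PMT = 20,000 / ([((1+r)^n − 1)/r]) = CHF 413.19

CHF 413.19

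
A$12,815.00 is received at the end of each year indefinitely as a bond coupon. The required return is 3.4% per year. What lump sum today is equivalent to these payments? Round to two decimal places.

A$376,911.76

Periodic rate r = 0.034 per year.
Level perpetuity: PV = PMT / r = 12,815 / (0.034) = A$376,911.76.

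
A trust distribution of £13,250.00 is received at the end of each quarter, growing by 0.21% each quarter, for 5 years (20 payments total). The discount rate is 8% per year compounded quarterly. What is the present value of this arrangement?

£220,729.32

Periodic rate r = 0.08/4 per quarter; n is counted in quarters.
Growing ordinary annuity: PV = PMT₁ × [1 − ((1+g)/(1+r))^n] / (r − g) = 13,250 × [1 − ((1+0.0021)/(1+r))^20] / (r − 0.0021) = £220,729.32.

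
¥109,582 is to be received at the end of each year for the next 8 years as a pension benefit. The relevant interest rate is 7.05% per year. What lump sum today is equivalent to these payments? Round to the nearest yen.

¥653,081

This is an ordinary annuity: 8 payments of ¥109,582 at the end of each year.
Periodic rate r = 0.0705 per year.
PV = PMT × [(1 − (1+r)^−n)/r] = 109,582 × [1 − (1+r)^−8] / r = ¥653,081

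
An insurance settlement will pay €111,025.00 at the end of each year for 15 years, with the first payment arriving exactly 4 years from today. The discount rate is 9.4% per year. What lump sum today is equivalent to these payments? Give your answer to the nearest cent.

€667,658.80

Ordinary annuity of 15 payments, first payment at period 4.
Periodic rate r = 0.094 per year.
The ordinary-annuity PV formula values the stream one period before the first payment (period 3); discount that back 3 periods:
PV₀ = 111,025 × [1 − (1+r)^−15] / r × (1+r)^−3 = €667,658.80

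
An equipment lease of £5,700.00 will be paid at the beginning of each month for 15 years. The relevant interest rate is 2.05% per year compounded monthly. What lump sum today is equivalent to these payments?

This is an annuity due: 180 payments of £5,700.00 at the beginning of each month.
Periodic rate r = 0.0205/12 per month; n is counted in months.
PV = PMT × [(1 − (1+r)^−n)/r] × (1+r) = 5,700 × [1 − (1+r)^−180] / r × (1+r) = £884,115.36

£884,115.36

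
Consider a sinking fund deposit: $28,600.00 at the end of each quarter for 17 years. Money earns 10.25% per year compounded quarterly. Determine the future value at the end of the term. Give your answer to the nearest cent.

This is an ordinary annuity: 68 deposits of $28,600.00 at the end of each quarter.
Periodic rate r = 0.1025/4 per quarter; n is counted in quarters.
FV = PMT × [((1+r)^n − 1)/r] = 28,600 × [(1+r)^68 − 1] / r = $5,120,200.30

$5,120,200.30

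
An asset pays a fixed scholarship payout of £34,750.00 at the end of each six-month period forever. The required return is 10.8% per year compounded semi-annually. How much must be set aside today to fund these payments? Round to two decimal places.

£643,518.52

Periodic rate r = 0.108/2 per half-year.
Level perpetuity: PV = PMT / r = 34,750 / (0.108/2) = £643,518.52.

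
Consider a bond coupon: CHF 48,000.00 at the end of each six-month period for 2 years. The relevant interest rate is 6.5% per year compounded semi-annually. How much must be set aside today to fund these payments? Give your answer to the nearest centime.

This is an ordinary annuity: 4 payments of CHF 48,000.00 at the end of each six-month period.
Periodic rate r = 0.065/2 per half-year; n is counted in half-years.
PV = PMT × [(1 − (1+r)^−n)/r] = 48,000 × [1 − (1+r)^−4] / r = CHF 177,359.19

CHF 177,359.19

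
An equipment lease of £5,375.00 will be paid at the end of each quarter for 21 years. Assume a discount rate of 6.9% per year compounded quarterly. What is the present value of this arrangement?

This is an ordinary annuity: 84 payments of £5,375.00 at the end of each quarter.
Periodic rate r = 0.069/4 per quarter; n is counted in quarters.
PV = PMT × [(1 − (1+r)^−n)/r] = 5,375 × [1 − (1+r)^−84] / r = £237,520.73

£237,520.73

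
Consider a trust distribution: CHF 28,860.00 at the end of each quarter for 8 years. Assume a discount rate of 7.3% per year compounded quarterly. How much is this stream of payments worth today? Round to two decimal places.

CHF 694,842.68

This is an ordinary annuity: 32 payments of CHF 28,860.00 at the end of each quarter.
Periodic rate r = 0.073/4 per quarter; n is counted in quarters.
PV = PMT × [(1 − (1+r)^−n)/r] = 28,860 × [1 − (1+r)^−32] / r = CHF 694,842.68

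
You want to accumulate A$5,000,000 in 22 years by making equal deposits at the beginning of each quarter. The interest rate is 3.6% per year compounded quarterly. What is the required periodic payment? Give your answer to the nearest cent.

Level annuity due; solve FV = PMT × [((1+r)^n − 1)/r] × (1+r) for PMT.
Periodic rate r = 0.036/4 per quarter; n is counted in quarters.
With n = 88: PMT = 5,000,000 / ([((1+r)^n − 1)/r] × (1+r)) = A$37,165.52

A$37,165.52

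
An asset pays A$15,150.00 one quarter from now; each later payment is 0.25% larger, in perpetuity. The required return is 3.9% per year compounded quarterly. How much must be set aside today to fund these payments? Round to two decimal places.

Periodic rate r = 0.039/4 per quarter.
Growing perpetuity (Gordon): PV = PMT₁ / (r − g) = 15,150 / (r − 0.0025) = A$2,089,655.17.

A$2,089,655.17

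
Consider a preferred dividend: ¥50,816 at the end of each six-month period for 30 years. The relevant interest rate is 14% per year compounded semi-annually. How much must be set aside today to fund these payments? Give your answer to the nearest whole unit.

¥713,415

This is an ordinary annuity: 60 payments of ¥50,816 at the end of each six-month period.
Periodic rate r = 0.14/2 per half-year; n is counted in half-years.
PV = PMT × [(1 − (1+r)^−n)/r] = 50,816 × [1 − (1+r)^−60] / r = ¥713,415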